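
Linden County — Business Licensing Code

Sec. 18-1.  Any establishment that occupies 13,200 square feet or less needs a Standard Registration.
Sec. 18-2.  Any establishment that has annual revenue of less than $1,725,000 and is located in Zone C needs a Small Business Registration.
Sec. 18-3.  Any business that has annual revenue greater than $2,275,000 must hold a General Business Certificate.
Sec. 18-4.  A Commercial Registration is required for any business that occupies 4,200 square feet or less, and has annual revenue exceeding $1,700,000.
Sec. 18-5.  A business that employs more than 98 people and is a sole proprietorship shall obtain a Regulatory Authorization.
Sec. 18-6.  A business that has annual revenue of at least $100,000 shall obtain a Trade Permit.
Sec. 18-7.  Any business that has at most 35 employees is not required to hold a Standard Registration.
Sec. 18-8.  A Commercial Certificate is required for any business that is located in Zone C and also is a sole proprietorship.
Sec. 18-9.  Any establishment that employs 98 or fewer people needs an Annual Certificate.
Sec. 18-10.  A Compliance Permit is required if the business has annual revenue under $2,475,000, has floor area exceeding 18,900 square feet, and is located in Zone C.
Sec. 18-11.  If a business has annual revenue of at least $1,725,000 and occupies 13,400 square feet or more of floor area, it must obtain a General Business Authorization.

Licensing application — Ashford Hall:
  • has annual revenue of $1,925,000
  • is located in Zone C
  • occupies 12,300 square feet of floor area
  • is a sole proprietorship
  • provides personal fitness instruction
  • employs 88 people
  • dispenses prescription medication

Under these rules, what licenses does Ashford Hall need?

Annual Certificate, Commercial Certificate, Standard Registration, Trade Permit

Sec. 18-1. floor area 12,300 square feet ≤ 13,200 square feet → Standard Registration required.
Sec. 18-2. revenue $1,925,000 ≥ $1,725,000; is located in Zone C → Small Business Registration not required.
Sec. 18-3. revenue $1,925,000 ≤ $2,275,000 → General Business Certificate not required.
Sec. 18-4. floor area 12,300 square feet > 4,200 square feet; revenue $1,925,000 > $1,700,000 → Commercial Registration not required.
Sec. 18-5. employees 88 ≤ 98; is a sole proprietorship → Regulatory Authorization not required.
Sec. 18-6. revenue $1,925,000 ≥ $100,000 → Trade Permit required.
Sec. 18-7. employees 88 > 35 → Standard Registration exemption does not apply.
Sec. 18-8. is located in Zone C; is a sole proprietorship → Commercial Certificate required.
Sec. 18-9. employees 88 ≤ 98 → Annual Certificate required.
Sec. 18-10. revenue $1,925,000 < $2,475,000; floor area 12,300 square feet ≤ 18,900 square feet; is located in Zone C → Compliance Permit not required.
Sec. 18-11. revenue $1,925,000 ≥ $1,725,000; floor area 12,300 square feet < 13,400 square feet → General Business Authorization not required.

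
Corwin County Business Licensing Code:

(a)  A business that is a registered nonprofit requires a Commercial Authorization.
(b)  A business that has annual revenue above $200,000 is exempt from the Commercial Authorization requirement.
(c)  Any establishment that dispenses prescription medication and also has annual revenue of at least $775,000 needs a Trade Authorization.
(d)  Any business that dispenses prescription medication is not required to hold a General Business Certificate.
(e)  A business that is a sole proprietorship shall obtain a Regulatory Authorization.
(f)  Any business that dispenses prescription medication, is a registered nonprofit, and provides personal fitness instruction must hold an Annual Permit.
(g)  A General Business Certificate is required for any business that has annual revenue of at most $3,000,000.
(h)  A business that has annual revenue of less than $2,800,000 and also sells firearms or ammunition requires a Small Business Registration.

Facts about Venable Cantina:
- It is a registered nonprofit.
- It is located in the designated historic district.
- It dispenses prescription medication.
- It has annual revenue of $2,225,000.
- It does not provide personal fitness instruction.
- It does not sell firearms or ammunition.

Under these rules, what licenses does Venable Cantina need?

(a) is a registered nonprofit → Commercial Authorization required.
(b) revenue $2,225,000 > $200,000 → exempt from Commercial Authorization.
(c) dispenses prescription medication; revenue $2,225,000 ≥ $775,000 → Trade Authorization required.
(d) dispenses prescription medication → exempt from General Business Certificate.
(e) is a registered nonprofit (not: is a sole proprietorship) → Regulatory Authorization not required.
(f) dispenses prescription medication; is a registered nonprofit; does not provide personal fitness instruction → Annual Permit not required.
(g) revenue $2,225,000 ≤ $3,000,000 → General Business Certificate required.
(h) revenue $2,225,000 < $2,800,000; does not sell firearms or ammunition → Small Business Registration not required.

Trade Authorization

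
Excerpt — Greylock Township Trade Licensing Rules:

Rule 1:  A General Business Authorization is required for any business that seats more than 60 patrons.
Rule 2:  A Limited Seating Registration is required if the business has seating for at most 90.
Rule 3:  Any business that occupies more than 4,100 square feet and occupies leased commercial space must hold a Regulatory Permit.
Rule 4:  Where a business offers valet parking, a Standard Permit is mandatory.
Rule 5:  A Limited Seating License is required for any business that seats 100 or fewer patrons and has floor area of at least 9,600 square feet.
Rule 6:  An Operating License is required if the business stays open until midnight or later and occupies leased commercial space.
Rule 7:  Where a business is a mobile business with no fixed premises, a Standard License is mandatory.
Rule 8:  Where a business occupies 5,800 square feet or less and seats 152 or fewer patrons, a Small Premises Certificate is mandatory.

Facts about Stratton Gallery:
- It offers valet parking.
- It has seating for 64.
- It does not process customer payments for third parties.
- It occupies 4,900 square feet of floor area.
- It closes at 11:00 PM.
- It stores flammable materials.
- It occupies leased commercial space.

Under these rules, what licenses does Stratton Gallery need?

Rule 1: seating 64 > 60 → General Business Authorization required.
Rule 2: seating 64 ≤ 90 → Limited Seating Registration required.
Rule 3: floor area 4,900 square feet > 4,100 square feet; occupies leased commercial space → Regulatory Permit required.
Rule 4: offers valet parking → Standard Permit required.
Rule 5: seating 64 ≤ 100; floor area 4,900 square feet < 9,600 square feet → Limited Seating License not required.
Rule 6: closes 11:00 PM, at/before midnight; occupies leased commercial space → Operating License not required.
Rule 7: occupies leased commercial space (not: is a mobile business with no fixed premises) → Standard License not required.
Rule 8: floor area 4,900 square feet ≤ 5,800 square feet; seating 64 ≤ 152 → Small Premises Certificate required.

General Business Authorization, Limited Seating Registration, Regulatory Permit, Small Premises Certificate, Standard Permit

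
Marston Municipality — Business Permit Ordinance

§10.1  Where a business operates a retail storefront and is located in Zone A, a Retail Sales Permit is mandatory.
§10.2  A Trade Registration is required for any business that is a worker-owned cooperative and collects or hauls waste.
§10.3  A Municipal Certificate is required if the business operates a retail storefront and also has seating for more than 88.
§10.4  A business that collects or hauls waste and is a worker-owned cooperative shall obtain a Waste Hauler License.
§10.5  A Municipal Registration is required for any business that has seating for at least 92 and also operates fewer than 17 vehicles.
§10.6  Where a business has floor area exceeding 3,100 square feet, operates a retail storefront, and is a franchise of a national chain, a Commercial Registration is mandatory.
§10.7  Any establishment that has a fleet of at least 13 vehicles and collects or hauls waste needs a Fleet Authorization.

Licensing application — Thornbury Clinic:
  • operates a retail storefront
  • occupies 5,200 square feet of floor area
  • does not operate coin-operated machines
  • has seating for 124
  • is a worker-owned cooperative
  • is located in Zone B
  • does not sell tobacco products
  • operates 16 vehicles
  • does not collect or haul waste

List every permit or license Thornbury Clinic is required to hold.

§10.1 operates a retail storefront; is located in Zone B (not: is located in Zone A) → Retail Sales Permit not required.
§10.2 is a worker-owned cooperative; does not collect or haul waste → Trade Registration not required.
§10.3 operates a retail storefront; seating 124 > 88 → Municipal Certificate required.
§10.4 does not collect or haul waste; is a worker-owned cooperative → Waste Hauler License not required.
§10.5 seating 124 ≥ 92; vehicles 16 < 17 → Municipal Registration required.
§10.6 floor area 5,200 square feet > 3,100 square feet; operates a retail storefront; is a worker-owned cooperative (not: is a franchise of a national chain) → Commercial Registration not required.
§10.7 vehicles 16 ≥ 13; does not collect or haul waste → Fleet Authorization not required.

Municipal Certificate, Municipal Registration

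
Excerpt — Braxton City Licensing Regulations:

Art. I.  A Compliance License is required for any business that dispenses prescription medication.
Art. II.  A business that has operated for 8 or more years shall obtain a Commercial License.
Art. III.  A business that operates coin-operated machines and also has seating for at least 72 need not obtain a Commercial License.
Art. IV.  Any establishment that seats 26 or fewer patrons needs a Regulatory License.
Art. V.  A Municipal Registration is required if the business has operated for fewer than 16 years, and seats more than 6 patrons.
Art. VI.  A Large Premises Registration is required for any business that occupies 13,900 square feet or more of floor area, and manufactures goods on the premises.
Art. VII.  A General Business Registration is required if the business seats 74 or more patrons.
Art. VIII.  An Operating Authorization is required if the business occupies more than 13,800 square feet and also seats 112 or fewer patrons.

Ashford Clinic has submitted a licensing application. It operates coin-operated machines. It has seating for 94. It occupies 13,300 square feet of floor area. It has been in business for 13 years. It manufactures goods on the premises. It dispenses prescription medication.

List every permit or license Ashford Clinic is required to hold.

Compliance License, General Business Registration, Municipal Registration

Art. I. dispenses prescription medication → Compliance License required.
Art. II. years in business 13 ≥ 8 → Commercial License required.
Art. III. operates coin-operated machines; seating 94 ≥ 72 → exempt from Commercial License.
Art. IV. seating 94 > 26 → Regulatory License not required.
Art. V. years in business 13 < 16; seating 94 > 6 → Municipal Registration required.
Art. VI. floor area 13,300 square feet < 13,900 square feet; manufactures goods on the premises → Large Premises Registration not required.
Art. VII. seating 94 ≥ 74 → General Business Registration required.
Art. VIII. floor area 13,300 square feet ≤ 13,800 square feet; seating 94 ≤ 112 → Operating Authorization not required.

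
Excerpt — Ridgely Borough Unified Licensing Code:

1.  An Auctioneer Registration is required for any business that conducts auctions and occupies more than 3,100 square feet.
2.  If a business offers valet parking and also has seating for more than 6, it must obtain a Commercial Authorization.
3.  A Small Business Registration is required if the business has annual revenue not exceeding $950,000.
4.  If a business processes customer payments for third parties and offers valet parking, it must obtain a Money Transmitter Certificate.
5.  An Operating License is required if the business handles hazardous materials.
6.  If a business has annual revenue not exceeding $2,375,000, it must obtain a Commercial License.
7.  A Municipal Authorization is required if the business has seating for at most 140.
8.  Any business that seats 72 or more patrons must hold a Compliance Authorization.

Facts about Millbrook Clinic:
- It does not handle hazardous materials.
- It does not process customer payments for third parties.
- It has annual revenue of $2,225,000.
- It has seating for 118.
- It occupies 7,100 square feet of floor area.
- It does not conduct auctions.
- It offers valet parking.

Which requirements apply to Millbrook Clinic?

Commercial Authorization, Commercial License, Compliance Authorization, Municipal Authorization

1. does not conduct auctions; floor area 7,100 square feet > 3,100 square feet → Auctioneer Registration not required.
2. offers valet parking; seating 118 > 6 → Commercial Authorization required.
3. revenue $2,225,000 > $950,000 → Small Business Registration not required.
4. does not process customer payments for third parties; offers valet parking → Money Transmitter Certificate not required.
5. does not handle hazardous materials → Operating License not required.
6. revenue $2,225,000 ≤ $2,375,000 → Commercial License required.
7. seating 118 ≤ 140 → Municipal Authorization required.
8. seating 118 ≥ 72 → Compliance Authorization required.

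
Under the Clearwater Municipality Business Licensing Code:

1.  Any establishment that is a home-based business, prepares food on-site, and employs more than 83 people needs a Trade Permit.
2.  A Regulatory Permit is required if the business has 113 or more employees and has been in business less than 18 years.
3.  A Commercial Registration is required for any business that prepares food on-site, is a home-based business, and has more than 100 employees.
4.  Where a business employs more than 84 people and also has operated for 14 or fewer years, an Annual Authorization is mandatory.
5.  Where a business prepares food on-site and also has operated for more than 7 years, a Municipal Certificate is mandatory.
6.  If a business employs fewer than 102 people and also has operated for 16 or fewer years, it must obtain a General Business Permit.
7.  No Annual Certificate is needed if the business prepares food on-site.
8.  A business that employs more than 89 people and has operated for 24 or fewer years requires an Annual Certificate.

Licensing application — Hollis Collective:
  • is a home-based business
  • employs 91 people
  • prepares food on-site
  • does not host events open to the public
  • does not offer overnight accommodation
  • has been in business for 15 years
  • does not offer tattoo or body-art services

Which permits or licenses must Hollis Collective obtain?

1. is a home-based business; prepares food on-site; employees 91 > 83 → Trade Permit required.
2. employees 91 < 113; years in business 15 < 18 → Regulatory Permit not required.
3. prepares food on-site; is a home-based business; employees 91 ≤ 100 → Commercial Registration not required.
4. employees 91 > 84; years in business 15 > 14 → Annual Authorization not required.
5. prepares food on-site; years in business 15 > 7 → Municipal Certificate required.
6. employees 91 < 102; years in business 15 ≤ 16 → General Business Permit required.
7. prepares food on-site → exempt from Annual Certificate.
8. employees 91 > 89; years in business 15 ≤ 24 → Annual Certificate required.

General Business Permit, Municipal Certificate, Trade Permit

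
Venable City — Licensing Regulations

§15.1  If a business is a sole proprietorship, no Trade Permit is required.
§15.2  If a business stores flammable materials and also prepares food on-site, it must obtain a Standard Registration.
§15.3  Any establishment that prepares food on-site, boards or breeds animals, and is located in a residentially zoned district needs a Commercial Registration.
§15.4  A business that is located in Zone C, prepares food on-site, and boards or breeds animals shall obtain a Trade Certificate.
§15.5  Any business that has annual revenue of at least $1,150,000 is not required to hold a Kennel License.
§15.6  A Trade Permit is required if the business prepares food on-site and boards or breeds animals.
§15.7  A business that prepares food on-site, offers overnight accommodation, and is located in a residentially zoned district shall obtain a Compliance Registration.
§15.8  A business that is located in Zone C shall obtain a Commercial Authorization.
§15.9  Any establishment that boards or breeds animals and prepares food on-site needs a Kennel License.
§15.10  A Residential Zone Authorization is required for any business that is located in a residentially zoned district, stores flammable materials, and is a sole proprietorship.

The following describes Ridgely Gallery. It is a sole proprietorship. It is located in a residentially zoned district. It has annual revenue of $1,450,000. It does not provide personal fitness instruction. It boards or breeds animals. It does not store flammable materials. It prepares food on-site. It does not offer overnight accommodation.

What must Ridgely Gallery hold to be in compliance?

§15.1 is a sole proprietorship → exempt from Trade Permit.
§15.2 does not store flammable materials; prepares food on-site → Standard Registration not required.
§15.3 prepares food on-site; boards or breeds animals; is located in a residentially zoned district → Commercial Registration required.
§15.4 is located in a residentially zoned district (not: is located in Zone C); prepares food on-site; boards or breeds animals → Trade Certificate not required.
§15.5 revenue $1,450,000 ≥ $1,150,000 → exempt from Kennel License.
§15.6 prepares food on-site; boards or breeds animals → Trade Permit required.
§15.7 prepares food on-site; does not offer overnight accommodation; is located in a residentially zoned district → Compliance Registration not required.
§15.8 is located in a residentially zoned district (not: is located in Zone C) → Commercial Authorization not required.
§15.9 boards or breeds animals; prepares food on-site → Kennel License required.
§15.10 is located in a residentially zoned district; does not store flammable materials; is a sole proprietorship → Residential Zone Authorization not required.

Commercial Registration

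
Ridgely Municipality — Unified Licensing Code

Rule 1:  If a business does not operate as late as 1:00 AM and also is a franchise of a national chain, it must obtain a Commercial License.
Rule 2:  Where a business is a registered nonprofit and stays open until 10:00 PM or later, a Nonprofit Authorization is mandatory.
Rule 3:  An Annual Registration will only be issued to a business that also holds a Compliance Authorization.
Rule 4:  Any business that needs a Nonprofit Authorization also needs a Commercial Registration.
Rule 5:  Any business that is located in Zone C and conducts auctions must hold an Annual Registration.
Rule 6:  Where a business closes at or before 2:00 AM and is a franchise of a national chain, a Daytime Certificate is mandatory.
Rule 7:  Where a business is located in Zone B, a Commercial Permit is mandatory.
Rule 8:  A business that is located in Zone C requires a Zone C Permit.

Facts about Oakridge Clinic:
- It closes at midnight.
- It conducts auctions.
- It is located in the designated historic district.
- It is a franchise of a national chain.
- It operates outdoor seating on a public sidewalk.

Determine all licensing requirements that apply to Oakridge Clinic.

Commercial License, Daytime Certificate

Rule 1: closes midnight, at/before 1:00 AM; is a franchise of a national chain → Commercial License required.
Rule 2: is a franchise of a national chain (not: is a registered nonprofit); closes midnight, after 10:00 PM → Nonprofit Authorization not required.
Rule 3: Annual Registration is not required → no effect.
Rule 4: Nonprofit Authorization is not required → no effect.
Rule 5: is located in the designated historic district (not: is located in Zone C); conducts auctions → Annual Registration not required.
Rule 6: closes midnight, at/before 2:00 AM; is a franchise of a national chain → Daytime Certificate required.
Rule 7: is located in the designated historic district (not: is located in Zone B) → Commercial Permit not required.
Rule 8: is located in the designated historic district (not: is located in Zone C) → Zone C Permit not required.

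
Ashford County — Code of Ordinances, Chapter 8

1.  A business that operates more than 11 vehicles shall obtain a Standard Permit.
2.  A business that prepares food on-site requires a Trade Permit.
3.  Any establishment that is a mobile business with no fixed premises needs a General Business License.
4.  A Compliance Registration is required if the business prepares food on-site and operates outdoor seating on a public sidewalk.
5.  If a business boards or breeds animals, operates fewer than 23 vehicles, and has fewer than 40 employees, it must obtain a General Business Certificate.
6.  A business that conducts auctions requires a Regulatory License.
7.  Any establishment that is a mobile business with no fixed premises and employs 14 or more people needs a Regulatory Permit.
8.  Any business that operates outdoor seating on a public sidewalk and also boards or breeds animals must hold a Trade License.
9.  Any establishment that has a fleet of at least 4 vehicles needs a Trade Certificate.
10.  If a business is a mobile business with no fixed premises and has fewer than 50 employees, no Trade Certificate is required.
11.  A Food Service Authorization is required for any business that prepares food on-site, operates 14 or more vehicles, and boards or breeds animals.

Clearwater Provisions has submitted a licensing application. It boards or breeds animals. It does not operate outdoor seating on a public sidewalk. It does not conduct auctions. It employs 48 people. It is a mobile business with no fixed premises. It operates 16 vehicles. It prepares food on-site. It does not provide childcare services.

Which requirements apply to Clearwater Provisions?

1. vehicles 16 > 11 → Standard Permit required.
2. prepares food on-site → Trade Permit required.
3. is a mobile business with no fixed premises → General Business License required.
4. prepares food on-site; does not operate outdoor seating on a public sidewalk → Compliance Registration not required.
5. boards or breeds animals; vehicles 16 < 23; employees 48 ≥ 40 → General Business Certificate not required.
6. does not conduct auctions → Regulatory License not required.
7. is a mobile business with no fixed premises; employees 48 ≥ 14 → Regulatory Permit required.
8. does not operate outdoor seating on a public sidewalk; boards or breeds animals → Trade License not required.
9. vehicles 16 ≥ 4 → Trade Certificate required.
10. is a mobile business with no fixed premises; employees 48 < 50 → exempt from Trade Certificate.
11. prepares food on-site; vehicles 16 ≥ 14; boards or breeds animals → Food Service Authorization required.

Food Service Authorization, General Business License, Regulatory Permit, Standard Permit, Trade Permit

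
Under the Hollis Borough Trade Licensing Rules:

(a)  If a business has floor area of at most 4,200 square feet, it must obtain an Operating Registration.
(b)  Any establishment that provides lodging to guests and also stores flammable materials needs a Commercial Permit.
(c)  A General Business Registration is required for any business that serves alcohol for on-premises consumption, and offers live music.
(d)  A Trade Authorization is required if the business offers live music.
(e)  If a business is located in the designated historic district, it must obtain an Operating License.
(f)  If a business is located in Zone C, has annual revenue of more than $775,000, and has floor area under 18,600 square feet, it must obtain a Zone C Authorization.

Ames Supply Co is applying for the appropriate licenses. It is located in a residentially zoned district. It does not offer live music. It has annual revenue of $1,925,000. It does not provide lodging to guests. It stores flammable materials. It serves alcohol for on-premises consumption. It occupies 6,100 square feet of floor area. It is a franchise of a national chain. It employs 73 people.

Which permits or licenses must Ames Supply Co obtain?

None

(a) floor area 6,100 square feet > 4,200 square feet → Operating Registration not required.
(b) does not provide lodging to guests; stores flammable materials → Commercial Permit not required.
(c) serves alcohol for on-premises consumption; does not offer live music → General Business Registration not required.
(d) does not offer live music → Trade Authorization not required.
(e) is located in a residentially zoned district (not: is located in the designated historic district) → Operating License not required.
(f) is located in a residentially zoned district (not: is located in Zone C); revenue $1,925,000 > $775,000; floor area 6,100 square feet < 18,600 square feet → Zone C Authorization not required.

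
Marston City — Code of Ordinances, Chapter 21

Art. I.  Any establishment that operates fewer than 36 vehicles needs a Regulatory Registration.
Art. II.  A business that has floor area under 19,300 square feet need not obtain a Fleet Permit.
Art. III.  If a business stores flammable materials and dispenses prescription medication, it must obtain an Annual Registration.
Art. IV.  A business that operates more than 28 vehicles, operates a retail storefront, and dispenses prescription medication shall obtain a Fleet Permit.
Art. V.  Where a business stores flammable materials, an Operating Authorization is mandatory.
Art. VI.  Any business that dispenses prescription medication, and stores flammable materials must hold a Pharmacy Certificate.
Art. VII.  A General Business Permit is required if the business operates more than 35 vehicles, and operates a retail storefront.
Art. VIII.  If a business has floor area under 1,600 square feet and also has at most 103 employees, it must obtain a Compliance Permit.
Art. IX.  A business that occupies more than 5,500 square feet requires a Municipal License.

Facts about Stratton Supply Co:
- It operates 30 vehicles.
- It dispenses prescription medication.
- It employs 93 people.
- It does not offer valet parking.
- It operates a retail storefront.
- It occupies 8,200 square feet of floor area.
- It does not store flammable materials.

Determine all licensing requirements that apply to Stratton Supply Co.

Municipal License, Regulatory Registration

Art. I. vehicles 30 < 36 → Regulatory Registration required.
Art. II. floor area 8,200 square feet < 19,300 square feet → exempt from Fleet Permit.
Art. III. does not store flammable materials; dispenses prescription medication → Annual Registration not required.
Art. IV. vehicles 30 > 28; operates a retail storefront; dispenses prescription medication → Fleet Permit required.
Art. V. does not store flammable materials → Operating Authorization not required.
Art. VI. dispenses prescription medication; does not store flammable materials → Pharmacy Certificate not required.
Art. VII. vehicles 30 ≤ 35; operates a retail storefront → General Business Permit not required.
Art. VIII. floor area 8,200 square feet ≥ 1,600 square feet; employees 93 ≤ 103 → Compliance Permit not required.
Art. IX. floor area 8,200 square feet > 5,500 square feet → Municipal License required.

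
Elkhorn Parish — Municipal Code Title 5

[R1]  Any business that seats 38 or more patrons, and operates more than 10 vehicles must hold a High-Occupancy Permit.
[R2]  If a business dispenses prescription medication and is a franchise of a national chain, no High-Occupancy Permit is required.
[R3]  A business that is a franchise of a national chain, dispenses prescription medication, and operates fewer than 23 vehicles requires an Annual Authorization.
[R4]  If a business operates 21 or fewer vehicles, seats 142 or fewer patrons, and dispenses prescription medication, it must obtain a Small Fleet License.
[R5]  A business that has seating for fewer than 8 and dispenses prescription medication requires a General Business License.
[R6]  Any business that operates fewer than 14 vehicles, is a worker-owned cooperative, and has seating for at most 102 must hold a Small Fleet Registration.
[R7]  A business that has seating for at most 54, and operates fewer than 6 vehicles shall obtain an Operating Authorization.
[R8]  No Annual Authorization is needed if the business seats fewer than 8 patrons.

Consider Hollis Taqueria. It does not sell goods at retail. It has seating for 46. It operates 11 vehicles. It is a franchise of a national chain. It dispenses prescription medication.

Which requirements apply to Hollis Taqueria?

[R1] seating 46 ≥ 38; vehicles 11 > 10 → High-Occupancy Permit required.
[R2] dispenses prescription medication; is a franchise of a national chain → exempt from High-Occupancy Permit.
[R3] is a franchise of a national chain; dispenses prescription medication; vehicles 11 < 23 → Annual Authorization required.
[R4] vehicles 11 ≤ 21; seating 46 ≤ 142; dispenses prescription medication → Small Fleet License required.
[R5] seating 46 ≥ 8; dispenses prescription medication → General Business License not required.
[R6] vehicles 11 < 14; is a franchise of a national chain (not: is a worker-owned cooperative); seating 46 ≤ 102 → Small Fleet Registration not required.
[R7] seating 46 ≤ 54; vehicles 11 ≥ 6 → Operating Authorization not required.
[R8] seating 46 ≥ 8 → Annual Authorization exemption does not apply.

Annual Authorization, Small Fleet License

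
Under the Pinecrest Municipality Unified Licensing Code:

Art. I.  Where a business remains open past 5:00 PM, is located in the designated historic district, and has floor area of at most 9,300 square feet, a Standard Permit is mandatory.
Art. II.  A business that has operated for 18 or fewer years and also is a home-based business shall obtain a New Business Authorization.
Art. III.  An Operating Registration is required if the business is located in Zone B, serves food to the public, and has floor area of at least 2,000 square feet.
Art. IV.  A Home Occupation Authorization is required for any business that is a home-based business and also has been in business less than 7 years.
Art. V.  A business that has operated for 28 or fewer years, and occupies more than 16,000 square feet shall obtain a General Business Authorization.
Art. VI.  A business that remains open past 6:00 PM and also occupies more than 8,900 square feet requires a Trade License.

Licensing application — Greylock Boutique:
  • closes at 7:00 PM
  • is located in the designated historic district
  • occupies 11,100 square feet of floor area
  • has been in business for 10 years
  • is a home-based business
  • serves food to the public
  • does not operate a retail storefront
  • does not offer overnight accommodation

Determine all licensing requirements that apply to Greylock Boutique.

New Business Authorization, Trade License

Art. I. closes 7:00 PM, after 5:00 PM; is located in the designated historic district; floor area 11,100 square feet > 9,300 square feet → Standard Permit not required.
Art. II. years in business 10 ≤ 18; is a home-based business → New Business Authorization required.
Art. III. is located in the designated historic district (not: is located in Zone B); serves food to the public; floor area 11,100 square feet ≥ 2,000 square feet → Operating Registration not required.
Art. IV. is a home-based business; years in business 10 ≥ 7 → Home Occupation Authorization not required.
Art. V. years in business 10 ≤ 28; floor area 11,100 square feet ≤ 16,000 square feet → General Business Authorization not required.
Art. VI. closes 7:00 PM, after 6:00 PM; floor area 11,100 square feet > 8,900 square feet → Trade License required.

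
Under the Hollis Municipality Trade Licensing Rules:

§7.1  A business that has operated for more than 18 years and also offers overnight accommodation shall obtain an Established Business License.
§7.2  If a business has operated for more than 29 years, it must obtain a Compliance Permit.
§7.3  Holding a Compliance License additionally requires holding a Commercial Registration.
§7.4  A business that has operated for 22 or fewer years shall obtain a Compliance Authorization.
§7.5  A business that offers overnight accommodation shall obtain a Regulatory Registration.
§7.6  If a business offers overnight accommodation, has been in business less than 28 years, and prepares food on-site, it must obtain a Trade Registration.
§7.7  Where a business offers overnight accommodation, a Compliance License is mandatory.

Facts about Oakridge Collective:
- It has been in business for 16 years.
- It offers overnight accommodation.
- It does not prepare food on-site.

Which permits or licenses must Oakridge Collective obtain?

Commercial Registration, Compliance Authorization, Compliance License, Regulatory Registration

§7.1 years in business 16 ≤ 18; offers overnight accommodation → Established Business License not required.
§7.2 years in business 16 ≤ 29 → Compliance Permit not required.
§7.3 Compliance License is required → Commercial Registration also required.
§7.4 years in business 16 ≤ 22 → Compliance Authorization required.
§7.5 offers overnight accommodation → Regulatory Registration required.
§7.6 offers overnight accommodation; years in business 16 < 28; does not prepare food on-site → Trade Registration not required.
§7.7 offers overnight accommodation → Compliance License required.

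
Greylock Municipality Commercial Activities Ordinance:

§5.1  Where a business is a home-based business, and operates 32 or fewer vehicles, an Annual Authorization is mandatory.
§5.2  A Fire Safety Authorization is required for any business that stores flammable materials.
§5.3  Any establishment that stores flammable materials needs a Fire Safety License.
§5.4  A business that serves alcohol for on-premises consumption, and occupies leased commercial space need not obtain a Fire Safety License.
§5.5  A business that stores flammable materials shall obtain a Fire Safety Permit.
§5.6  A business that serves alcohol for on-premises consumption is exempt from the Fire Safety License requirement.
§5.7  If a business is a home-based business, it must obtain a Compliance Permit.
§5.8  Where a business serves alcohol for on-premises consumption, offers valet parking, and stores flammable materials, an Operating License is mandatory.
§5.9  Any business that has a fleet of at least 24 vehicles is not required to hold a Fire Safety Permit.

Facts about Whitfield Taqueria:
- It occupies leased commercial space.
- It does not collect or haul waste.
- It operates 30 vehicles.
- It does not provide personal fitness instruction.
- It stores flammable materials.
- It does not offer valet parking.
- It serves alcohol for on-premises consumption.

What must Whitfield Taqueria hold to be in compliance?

Fire Safety Authorization

§5.1 occupies leased commercial space (not: is a home-based business); vehicles 30 ≤ 32 → Annual Authorization not required.
§5.2 stores flammable materials → Fire Safety Authorization required.
§5.3 stores flammable materials → Fire Safety License required.
§5.4 serves alcohol for on-premises consumption; occupies leased commercial space → exempt from Fire Safety License.
§5.5 stores flammable materials → Fire Safety Permit required.
§5.6 serves alcohol for on-premises consumption → exempt from Fire Safety License.
§5.7 occupies leased commercial space (not: is a home-based business) → Compliance Permit not required.
§5.8 serves alcohol for on-premises consumption; does not offer valet parking; stores flammable materials → Operating License not required.
§5.9 vehicles 30 ≥ 24 → exempt from Fire Safety Permit.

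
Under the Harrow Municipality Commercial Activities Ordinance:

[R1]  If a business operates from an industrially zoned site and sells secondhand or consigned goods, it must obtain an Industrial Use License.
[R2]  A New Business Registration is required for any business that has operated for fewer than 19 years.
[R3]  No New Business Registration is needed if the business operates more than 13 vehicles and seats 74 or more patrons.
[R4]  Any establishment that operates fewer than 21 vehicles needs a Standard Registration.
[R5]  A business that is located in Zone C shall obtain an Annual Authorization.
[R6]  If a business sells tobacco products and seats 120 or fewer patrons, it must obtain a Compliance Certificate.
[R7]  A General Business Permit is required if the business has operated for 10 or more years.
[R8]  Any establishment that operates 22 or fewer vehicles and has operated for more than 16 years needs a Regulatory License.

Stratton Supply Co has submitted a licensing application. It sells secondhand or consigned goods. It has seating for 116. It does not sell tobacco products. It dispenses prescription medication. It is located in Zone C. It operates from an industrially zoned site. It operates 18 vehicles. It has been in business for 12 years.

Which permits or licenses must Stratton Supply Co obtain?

[R1] operates from an industrially zoned site; sells secondhand or consigned goods → Industrial Use License required.
[R2] years in business 12 < 19 → New Business Registration required.
[R3] vehicles 18 > 13; seating 116 ≥ 74 → exempt from New Business Registration.
[R4] vehicles 18 < 21 → Standard Registration required.
[R5] is located in Zone C → Annual Authorization required.
[R6] does not sell tobacco products; seating 116 ≤ 120 → Compliance Certificate not required.
[R7] years in business 12 ≥ 10 → General Business Permit required.
[R8] vehicles 18 ≤ 22; years in business 12 ≤ 16 → Regulatory License not required.

Annual Authorization, General Business Permit, Industrial Use License, Standard Registration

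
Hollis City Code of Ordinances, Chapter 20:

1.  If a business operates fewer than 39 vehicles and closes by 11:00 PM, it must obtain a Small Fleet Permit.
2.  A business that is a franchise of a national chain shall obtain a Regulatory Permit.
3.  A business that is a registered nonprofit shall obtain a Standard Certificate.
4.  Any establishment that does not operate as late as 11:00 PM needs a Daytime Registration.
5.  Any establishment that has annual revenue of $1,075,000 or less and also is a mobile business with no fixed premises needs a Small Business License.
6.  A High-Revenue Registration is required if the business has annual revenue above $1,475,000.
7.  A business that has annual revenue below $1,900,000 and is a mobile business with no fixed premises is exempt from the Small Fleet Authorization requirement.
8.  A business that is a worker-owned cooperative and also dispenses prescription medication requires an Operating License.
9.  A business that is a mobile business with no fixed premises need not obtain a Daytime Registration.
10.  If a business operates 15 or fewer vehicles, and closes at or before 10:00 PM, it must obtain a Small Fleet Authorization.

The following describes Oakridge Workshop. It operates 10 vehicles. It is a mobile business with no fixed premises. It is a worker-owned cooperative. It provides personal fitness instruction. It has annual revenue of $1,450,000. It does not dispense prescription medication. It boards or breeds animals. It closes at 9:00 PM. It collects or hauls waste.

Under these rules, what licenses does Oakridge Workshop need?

Small Fleet Permit

1. vehicles 10 < 39; closes 9:00 PM, at/before 11:00 PM → Small Fleet Permit required.
2. is a worker-owned cooperative (not: is a franchise of a national chain) → Regulatory Permit not required.
3. is a worker-owned cooperative (not: is a registered nonprofit) → Standard Certificate not required.
4. closes 9:00 PM, at/before 11:00 PM → Daytime Registration required.
5. revenue $1,450,000 > $1,075,000; is a mobile business with no fixed premises → Small Business License not required.
6. revenue $1,450,000 ≤ $1,475,000 → High-Revenue Registration not required.
7. revenue $1,450,000 < $1,900,000; is a mobile business with no fixed premises → exempt from Small Fleet Authorization.
8. is a worker-owned cooperative; does not dispense prescription medication → Operating License not required.
9. is a mobile business with no fixed premises → exempt from Daytime Registration.
10. vehicles 10 ≤ 15; closes 9:00 PM, at/before 10:00 PM → Small Fleet Authorization required.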